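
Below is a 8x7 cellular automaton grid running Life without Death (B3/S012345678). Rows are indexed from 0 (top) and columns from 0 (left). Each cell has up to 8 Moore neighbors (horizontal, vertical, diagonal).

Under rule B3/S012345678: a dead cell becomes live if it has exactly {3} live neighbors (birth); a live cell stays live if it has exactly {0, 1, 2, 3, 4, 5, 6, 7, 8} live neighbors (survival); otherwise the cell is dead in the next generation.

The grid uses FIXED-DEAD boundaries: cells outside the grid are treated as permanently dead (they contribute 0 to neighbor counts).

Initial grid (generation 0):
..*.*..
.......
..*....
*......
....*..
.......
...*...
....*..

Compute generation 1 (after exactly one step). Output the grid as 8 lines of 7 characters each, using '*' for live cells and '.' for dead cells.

Answer: ..*.*..
...*...
..*....
*......
....*..
.......
...*...
....*..

Derivation:
Simulating step by step:
Generation 0 (given above): 7 live cells
Generation 1: 8 live cells
(generation 1 grid is the final answer)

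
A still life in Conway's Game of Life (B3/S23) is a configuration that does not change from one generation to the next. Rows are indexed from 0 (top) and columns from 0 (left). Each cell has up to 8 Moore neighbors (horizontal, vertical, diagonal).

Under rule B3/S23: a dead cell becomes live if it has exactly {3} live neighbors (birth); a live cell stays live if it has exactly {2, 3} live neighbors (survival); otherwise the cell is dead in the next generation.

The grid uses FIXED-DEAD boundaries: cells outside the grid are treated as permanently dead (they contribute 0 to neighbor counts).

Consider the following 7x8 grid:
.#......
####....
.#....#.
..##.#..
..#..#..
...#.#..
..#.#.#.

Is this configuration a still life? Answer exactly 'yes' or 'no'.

Answer: no

Derivation:
Compute generation 1 and compare to generation 0 (given above):
Generation 1:
##......
#.......
#...#...
.######.
..#..##.
..##.##.
...###..
Cell (0,0) differs: gen0=0 vs gen1=1 -> NOT a still life.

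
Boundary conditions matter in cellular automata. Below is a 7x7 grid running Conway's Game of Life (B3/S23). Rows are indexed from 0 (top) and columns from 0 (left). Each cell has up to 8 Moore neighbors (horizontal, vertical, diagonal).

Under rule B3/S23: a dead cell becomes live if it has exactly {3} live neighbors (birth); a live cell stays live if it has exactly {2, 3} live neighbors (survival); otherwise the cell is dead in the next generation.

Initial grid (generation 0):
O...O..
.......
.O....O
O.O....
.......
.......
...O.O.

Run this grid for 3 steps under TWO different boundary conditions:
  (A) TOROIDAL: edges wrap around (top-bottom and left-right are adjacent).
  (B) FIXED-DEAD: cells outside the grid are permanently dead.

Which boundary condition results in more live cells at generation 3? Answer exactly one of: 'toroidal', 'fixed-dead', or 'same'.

Answer: toroidal

Derivation:
Under TOROIDAL boundary, generation 3:
.......
O......
......O
O......
.......
.......
.......
Population = 3

Under FIXED-DEAD boundary, generation 3:
.......
.......
.......
.......
.......
.......
.......
Population = 0

Comparison: toroidal=3, fixed-dead=0 -> toroidal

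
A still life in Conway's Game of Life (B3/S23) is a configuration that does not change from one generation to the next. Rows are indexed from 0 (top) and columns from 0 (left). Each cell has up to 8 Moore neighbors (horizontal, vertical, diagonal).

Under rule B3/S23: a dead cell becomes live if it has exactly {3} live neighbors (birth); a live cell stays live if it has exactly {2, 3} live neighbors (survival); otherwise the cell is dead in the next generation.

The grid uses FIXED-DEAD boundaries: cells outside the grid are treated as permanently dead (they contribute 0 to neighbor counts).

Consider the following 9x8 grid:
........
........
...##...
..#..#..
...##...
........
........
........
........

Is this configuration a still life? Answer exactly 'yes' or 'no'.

Answer: yes

Derivation:
Compute generation 1 and compare to generation 0 (given above):
Generation 1:
........
........
...##...
..#..#..
...##...
........
........
........
........
The grids are IDENTICAL -> still life.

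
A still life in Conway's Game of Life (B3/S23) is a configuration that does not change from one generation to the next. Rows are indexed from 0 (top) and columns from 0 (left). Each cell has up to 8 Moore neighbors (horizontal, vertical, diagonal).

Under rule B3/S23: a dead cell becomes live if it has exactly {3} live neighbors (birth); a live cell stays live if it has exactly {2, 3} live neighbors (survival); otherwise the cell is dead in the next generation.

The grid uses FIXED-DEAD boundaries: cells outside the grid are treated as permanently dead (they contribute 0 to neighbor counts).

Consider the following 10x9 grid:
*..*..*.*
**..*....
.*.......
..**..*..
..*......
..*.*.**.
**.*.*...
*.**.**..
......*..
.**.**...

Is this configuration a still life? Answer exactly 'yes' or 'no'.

Answer: no

Derivation:
Compute generation 1 and compare to generation 0 (given above):
Generation 1:
**.......
***......
**.*.....
.***.....
.**..***.
..*.***..
*......*.
*.**.**..
......*..
.....*...
Cell (0,1) differs: gen0=0 vs gen1=1 -> NOT a still life.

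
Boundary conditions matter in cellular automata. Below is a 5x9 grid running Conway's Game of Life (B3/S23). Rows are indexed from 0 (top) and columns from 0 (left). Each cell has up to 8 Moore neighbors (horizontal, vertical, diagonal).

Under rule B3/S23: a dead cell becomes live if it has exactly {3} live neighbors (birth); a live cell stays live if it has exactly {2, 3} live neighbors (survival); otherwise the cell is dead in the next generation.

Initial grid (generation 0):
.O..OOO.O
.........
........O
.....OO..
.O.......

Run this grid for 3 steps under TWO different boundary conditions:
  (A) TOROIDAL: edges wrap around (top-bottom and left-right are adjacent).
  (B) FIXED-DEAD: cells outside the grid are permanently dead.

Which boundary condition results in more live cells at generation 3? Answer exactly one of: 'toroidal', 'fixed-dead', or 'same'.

Answer: toroidal

Derivation:
Under TOROIDAL boundary, generation 3:
O....O.OO
O....O...
.........
.........
O........
Population = 7

Under FIXED-DEAD boundary, generation 3:
.........
.........
.........
.........
.........
Population = 0

Comparison: toroidal=7, fixed-dead=0 -> toroidal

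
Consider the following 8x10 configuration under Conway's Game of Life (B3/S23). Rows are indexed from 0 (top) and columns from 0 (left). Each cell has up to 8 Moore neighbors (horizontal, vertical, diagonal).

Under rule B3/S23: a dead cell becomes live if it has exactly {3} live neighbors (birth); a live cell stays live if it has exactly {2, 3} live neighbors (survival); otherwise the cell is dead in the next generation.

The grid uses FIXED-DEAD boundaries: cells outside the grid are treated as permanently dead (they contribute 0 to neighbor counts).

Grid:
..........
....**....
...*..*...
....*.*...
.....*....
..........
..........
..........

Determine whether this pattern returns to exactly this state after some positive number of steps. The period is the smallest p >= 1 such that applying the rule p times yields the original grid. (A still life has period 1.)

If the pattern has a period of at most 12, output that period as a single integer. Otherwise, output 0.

Simulating and comparing each generation to the original:
Gen 0 (original, given above): 7 live cells
Gen 1: 7 live cells, MATCHES original -> period = 1

Answer: 1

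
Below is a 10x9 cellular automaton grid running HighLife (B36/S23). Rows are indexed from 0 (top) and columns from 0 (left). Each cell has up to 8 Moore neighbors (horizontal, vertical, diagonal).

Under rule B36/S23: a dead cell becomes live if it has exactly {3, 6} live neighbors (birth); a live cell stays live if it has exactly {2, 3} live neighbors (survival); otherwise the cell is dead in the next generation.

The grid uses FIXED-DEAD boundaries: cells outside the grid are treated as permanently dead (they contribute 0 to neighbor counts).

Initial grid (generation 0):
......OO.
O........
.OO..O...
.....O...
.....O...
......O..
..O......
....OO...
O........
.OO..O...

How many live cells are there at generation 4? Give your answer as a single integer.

Answer: 5

Derivation:
Simulating step by step:
Generation 0 (given above): 16 live cells
Generation 1: 13 live cells
.........
.O....O..
.O.......
....OOO..
.....OO..
.........
.....O...
.........
.O..OO...
.O.......
Generation 2: 9 live cells
.........
.........
......O..
....O.O..
....O.O..
.....OO..
.........
....OO...
.........
.........
Generation 3: 11 live cells
.........
.........
.....O...
......OO.
....OOOO.
.....OO..
....O.O..
.........
.........
.........
Generation 4: 5 live cells
.........
.........
......O..
....O..O.
....O....
.........
......O..
.........
.........
.........
Population at generation 4: 5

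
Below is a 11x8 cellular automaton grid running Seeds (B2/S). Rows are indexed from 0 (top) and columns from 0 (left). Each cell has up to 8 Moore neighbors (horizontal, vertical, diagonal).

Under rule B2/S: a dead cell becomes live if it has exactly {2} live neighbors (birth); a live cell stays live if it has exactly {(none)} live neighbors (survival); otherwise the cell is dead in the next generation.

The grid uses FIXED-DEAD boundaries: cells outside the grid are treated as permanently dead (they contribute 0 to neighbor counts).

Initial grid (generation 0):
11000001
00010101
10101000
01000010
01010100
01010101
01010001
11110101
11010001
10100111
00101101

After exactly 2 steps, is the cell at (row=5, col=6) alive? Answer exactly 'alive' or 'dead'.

Answer: alive

Derivation:
Simulating step by step:
Generation 0 (given above): 40 live cells
Generation 1: 5 live cells
00101000
00000000
00000001
00000000
00000001
00000000
00000100
00000000
00000000
00000000
00000000
Generation 2: 5 live cells
00010000
00010000
00000000
00000011
00000000
00000010
00000000
00000000
00000000
00000000
00000000

Cell (5,6) at generation 2: 1 -> alive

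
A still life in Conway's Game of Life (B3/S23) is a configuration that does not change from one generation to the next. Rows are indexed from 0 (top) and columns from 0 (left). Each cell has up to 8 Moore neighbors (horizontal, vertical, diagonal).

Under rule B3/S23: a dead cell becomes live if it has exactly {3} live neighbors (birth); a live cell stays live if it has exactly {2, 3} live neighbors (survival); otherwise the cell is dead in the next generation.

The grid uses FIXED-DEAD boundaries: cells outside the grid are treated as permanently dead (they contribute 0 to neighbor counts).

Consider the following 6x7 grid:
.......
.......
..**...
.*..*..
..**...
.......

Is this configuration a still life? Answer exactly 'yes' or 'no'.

Compute generation 1 and compare to generation 0 (given above):
Generation 1:
.......
.......
..**...
.*..*..
..**...
.......
The grids are IDENTICAL -> still life.

Answer: yes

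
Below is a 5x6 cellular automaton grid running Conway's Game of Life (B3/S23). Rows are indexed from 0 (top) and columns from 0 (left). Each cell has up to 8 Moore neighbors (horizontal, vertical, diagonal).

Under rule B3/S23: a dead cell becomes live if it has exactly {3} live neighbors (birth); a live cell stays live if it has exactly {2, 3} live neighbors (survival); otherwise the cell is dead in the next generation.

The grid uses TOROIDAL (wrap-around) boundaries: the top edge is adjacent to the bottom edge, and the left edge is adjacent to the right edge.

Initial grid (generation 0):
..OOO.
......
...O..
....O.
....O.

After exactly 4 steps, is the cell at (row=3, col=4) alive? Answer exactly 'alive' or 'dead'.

Answer: alive

Derivation:
Simulating step by step:
Generation 0 (given above): 6 live cells
Generation 1: 8 live cells
...OO.
..O.O.
......
...OO.
....OO
Generation 2: 6 live cells
......
....O.
....O.
...OOO
.....O
Generation 3: 3 live cells
......
......
......
...O.O
.....O
Generation 4: 2 live cells
......
......
......
....O.
....O.

Cell (3,4) at generation 4: 1 -> alive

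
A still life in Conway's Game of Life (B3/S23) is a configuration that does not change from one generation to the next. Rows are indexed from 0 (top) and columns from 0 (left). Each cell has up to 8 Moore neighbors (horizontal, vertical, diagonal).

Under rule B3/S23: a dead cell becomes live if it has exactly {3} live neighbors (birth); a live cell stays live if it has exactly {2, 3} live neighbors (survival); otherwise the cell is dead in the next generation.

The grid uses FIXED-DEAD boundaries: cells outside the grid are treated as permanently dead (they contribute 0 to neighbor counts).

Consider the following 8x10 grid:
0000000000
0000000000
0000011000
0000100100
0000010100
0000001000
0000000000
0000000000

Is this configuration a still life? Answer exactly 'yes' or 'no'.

Compute generation 1 and compare to generation 0 (given above):
Generation 1:
0000000000
0000000000
0000011000
0000100100
0000010100
0000001000
0000000000
0000000000
The grids are IDENTICAL -> still life.

Answer: yes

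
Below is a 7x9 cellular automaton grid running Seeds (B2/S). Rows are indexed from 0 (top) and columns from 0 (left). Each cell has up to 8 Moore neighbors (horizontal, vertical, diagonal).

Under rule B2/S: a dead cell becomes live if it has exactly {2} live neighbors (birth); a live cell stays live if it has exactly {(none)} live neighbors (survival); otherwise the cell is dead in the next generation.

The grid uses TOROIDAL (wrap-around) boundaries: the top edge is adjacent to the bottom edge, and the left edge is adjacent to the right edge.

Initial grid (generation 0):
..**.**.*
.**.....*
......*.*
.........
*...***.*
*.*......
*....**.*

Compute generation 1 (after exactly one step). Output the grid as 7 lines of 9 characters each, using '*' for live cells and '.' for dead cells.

Answer: .........
....*....
.**......
....*....
...*...*.
...*.....
.........

Derivation:
Simulating step by step:
Generation 0 (given above): 21 live cells
Generation 1: 7 live cells
(generation 1 grid is the final answer)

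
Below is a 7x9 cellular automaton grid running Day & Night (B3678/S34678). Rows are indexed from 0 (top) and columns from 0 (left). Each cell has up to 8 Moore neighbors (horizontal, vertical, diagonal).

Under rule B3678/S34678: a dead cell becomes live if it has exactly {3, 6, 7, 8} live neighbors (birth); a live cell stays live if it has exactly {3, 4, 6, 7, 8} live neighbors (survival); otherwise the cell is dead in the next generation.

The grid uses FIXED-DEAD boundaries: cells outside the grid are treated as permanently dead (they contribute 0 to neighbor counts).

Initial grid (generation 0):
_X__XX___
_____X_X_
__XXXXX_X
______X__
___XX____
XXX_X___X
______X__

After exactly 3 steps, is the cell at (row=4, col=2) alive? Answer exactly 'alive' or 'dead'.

Answer: alive

Derivation:
Simulating step by step:
Generation 0 (given above): 20 live cells
Generation 1: 14 live cells
______X__
__X_X____
____XXX__
__X____X_
_XXX_X___
_____X___
_X_______
Generation 2: 10 live cells
_________
___X__X__
_____X___
_XX______
__X_X_X__
_X__X____
_________
Generation 3: 7 live cells
_________
_________
__X______
___X_X___
__X__X___
___X_X___
_________

Cell (4,2) at generation 3: 1 -> alive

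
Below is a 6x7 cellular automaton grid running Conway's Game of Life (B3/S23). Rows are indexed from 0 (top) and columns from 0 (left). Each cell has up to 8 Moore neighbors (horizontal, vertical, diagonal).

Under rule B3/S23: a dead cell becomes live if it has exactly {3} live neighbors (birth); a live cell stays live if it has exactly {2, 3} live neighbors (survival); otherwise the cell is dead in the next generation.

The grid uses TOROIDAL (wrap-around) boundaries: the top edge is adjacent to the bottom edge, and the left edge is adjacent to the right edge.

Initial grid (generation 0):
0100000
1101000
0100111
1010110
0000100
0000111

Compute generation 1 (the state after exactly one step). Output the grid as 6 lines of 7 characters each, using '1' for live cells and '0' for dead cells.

Simulating step by step:
Generation 0 (given above): 16 live cells
Generation 1: 13 live cells
(generation 1 grid is the final answer)

Answer: 0110111
0100111
0000000
1100000
0000000
0000110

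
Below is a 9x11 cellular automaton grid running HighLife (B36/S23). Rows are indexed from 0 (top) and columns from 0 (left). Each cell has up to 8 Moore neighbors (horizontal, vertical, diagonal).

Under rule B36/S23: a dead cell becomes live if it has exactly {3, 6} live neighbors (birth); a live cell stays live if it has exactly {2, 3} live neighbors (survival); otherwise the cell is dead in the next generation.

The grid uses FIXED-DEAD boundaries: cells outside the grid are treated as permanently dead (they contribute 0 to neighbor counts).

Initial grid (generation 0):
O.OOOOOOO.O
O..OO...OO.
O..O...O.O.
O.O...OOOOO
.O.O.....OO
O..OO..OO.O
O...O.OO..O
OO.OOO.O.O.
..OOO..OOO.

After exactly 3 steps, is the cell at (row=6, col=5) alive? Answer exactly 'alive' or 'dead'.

Answer: dead

Derivation:
Simulating step by step:
Generation 0 (given above): 53 live cells
Generation 1: 48 live cells
.OO..OOOO..
O.........O
O.OOO.O....
O.OO..OO...
OO.OO.O.O..
OOOOOOOOO.O
O.O.......O
OO......OOO
.OO..OOO.O.
Generation 2: 36 live cells
.O....OO...
O...O......
O.O.OOOO...
OO....O....
.....O..OO.
......O.O..
....OOO..OO
O.....OOO.O
OOO...OO.OO
Generation 3: 29 live cells
...........
O..OO......
O..OO.OO...
OO..O...O..
.....OO.OO.
....O.O.O.O
.......O..O
O........O.
OO....O..OO

Cell (6,5) at generation 3: 0 -> dead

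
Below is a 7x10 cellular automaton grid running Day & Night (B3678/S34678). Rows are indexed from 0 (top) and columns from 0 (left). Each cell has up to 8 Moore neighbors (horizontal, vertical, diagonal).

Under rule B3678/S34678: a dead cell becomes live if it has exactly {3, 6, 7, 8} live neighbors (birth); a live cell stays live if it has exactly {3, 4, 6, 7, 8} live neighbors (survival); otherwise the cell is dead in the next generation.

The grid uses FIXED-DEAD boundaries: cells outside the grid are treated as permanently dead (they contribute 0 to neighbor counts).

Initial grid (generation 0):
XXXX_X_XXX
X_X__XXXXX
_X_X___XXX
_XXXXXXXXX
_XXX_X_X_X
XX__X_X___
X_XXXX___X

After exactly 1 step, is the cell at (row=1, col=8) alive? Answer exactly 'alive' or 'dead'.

Answer: alive

Derivation:
Simulating step by step:
Generation 0 (given above): 45 live cells
Generation 1: 34 live cells
_XX_X__X_X
XX_____XX_
XXXX__XXX_
XXX__X__XX
__X_X_XX__
X_XX__X_X_
___XXX____

Cell (1,8) at generation 1: 1 -> alive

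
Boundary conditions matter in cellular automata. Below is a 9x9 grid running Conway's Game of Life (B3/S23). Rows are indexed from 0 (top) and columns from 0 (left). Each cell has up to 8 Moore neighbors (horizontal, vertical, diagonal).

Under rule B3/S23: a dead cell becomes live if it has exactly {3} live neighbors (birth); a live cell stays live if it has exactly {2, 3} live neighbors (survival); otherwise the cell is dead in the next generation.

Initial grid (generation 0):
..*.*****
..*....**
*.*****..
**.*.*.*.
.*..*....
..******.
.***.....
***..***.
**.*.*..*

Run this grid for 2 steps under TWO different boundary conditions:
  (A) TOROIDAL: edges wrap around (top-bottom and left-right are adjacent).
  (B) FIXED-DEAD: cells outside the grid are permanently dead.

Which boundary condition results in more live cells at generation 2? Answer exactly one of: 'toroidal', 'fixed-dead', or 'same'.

Answer: fixed-dead

Derivation:
Under TOROIDAL boundary, generation 2:
.**.*....
...***...
*........
.......*.
.*....**.
.*....*..
........*
......***
...*.....
Population = 18

Under FIXED-DEAD boundary, generation 2:
.......*.
....***.*
.*.......
*........
**....*..
**....*..
.......*.
....**.*.
....**.*.
Population = 20

Comparison: toroidal=18, fixed-dead=20 -> fixed-dead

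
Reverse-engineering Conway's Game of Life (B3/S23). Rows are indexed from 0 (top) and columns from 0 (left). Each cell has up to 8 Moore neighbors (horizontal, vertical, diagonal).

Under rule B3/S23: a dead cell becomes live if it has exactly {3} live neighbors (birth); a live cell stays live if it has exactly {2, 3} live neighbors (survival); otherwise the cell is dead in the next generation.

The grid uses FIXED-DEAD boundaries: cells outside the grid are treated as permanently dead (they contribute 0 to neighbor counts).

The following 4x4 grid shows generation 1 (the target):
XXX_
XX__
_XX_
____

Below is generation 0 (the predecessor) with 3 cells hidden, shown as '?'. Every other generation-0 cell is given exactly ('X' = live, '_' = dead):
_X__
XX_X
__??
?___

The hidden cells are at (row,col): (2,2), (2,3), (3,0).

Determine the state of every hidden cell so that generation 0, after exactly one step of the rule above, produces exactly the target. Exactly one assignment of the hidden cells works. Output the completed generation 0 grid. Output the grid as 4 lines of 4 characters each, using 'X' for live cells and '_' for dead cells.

Hidden generation-0 cells (in order): (2,2), (2,3), (3,0).
A hidden cell only influences target cells in its own 3x3 neighborhood. Try each of the 2^3 = 8 assignments, step the completed generation 0 forward once under B3/S23, and compare with the target:
  (2,2)=_ (2,3)=_ (3,0)=_ -> step gives (1,2)='X' but target has '_' -> reject
  (2,2)=_ (2,3)=_ (3,0)=X -> step gives (1,2)='X' but target has '_' -> reject
  (2,2)=_ (2,3)=X (3,0)=_ -> step gives (2,1)='_' but target has 'X' -> reject
  (2,2)=_ (2,3)=X (3,0)=X -> step gives (2,0)='X' but target has '_' -> reject
  (2,2)=X (2,3)=_ (3,0)=_ -> step reproduces the target at every cell -> ACCEPT
  (2,2)=X (2,3)=_ (3,0)=X -> step gives (2,0)='X' but target has '_' -> reject
  (2,2)=X (2,3)=X (3,0)=_ -> step gives (1,3)='X' but target has '_' -> reject
  (2,2)=X (2,3)=X (3,0)=X -> step gives (1,3)='X' but target has '_' -> reject
Unique solution: (2,2)=live, (2,3)=dead, (3,0)=dead.
Check: live-neighbor counts of every cell in the completed generation 0:
3231
2341
2322
0111
Applying B3/S23 to generation 0 with these counts gives:
XXX_
XX__
_XX_
____
which matches the target exactly.

Answer: _X__
XX_X
__X_
____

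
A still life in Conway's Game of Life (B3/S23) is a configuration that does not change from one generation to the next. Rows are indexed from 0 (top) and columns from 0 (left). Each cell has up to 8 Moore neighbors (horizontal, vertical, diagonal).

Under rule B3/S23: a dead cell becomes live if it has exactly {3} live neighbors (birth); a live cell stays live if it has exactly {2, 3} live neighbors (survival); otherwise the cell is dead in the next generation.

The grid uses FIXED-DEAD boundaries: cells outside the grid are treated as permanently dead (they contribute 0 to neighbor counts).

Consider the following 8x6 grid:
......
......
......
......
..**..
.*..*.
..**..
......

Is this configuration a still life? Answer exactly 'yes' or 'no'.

Compute generation 1 and compare to generation 0 (given above):
Generation 1:
......
......
......
......
..**..
.*..*.
..**..
......
The grids are IDENTICAL -> still life.

Answer: yes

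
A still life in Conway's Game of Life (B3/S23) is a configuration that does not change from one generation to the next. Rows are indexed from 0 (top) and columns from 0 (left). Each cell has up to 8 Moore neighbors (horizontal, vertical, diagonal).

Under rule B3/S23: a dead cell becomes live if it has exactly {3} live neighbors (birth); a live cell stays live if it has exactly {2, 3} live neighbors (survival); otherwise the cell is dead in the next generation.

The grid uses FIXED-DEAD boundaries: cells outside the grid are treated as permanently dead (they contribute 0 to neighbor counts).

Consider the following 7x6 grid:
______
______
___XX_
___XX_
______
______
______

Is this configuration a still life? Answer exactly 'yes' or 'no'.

Compute generation 1 and compare to generation 0 (given above):
Generation 1:
______
______
___XX_
___XX_
______
______
______
The grids are IDENTICAL -> still life.

Answer: yes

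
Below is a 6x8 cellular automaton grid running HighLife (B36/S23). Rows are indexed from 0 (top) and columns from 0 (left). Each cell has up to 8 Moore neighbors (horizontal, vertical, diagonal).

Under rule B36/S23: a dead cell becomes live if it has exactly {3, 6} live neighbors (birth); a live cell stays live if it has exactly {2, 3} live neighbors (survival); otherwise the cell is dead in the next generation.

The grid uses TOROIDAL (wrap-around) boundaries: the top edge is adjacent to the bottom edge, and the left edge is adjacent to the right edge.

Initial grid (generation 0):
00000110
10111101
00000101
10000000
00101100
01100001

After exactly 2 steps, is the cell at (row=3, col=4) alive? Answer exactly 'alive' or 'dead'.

Simulating step by step:
Generation 0 (given above): 17 live cells
Generation 1: 19 live cells
00000100
10010011
01010101
00001110
10110000
01111000
Generation 2: 19 live cells
11000111
10100101
00110010
11000111
00000000
01001000

Cell (3,4) at generation 2: 0 -> dead

Answer: dead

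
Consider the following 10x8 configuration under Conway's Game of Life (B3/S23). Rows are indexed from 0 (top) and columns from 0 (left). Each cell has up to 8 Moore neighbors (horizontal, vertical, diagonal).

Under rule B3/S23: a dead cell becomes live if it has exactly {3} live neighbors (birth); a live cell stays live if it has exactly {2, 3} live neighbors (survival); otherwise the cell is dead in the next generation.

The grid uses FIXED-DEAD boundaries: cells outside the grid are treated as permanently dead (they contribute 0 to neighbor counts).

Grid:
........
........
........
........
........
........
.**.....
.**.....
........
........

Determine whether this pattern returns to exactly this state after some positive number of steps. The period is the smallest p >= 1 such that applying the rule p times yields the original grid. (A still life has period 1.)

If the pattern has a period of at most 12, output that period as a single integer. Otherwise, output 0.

Answer: 1

Derivation:
Simulating and comparing each generation to the original:
Gen 0 (original, given above): 4 live cells
Gen 1: 4 live cells, MATCHES original -> period = 1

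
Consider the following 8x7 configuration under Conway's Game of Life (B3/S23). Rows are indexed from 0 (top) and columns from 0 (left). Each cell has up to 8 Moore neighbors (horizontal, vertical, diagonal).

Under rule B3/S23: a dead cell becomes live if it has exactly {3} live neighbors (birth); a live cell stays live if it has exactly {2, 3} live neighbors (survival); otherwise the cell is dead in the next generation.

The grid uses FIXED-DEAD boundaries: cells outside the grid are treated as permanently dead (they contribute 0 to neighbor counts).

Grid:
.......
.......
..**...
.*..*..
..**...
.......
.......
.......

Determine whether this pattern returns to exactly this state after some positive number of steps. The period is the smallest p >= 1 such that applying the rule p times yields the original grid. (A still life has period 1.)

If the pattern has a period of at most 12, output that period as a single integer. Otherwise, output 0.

Answer: 1

Derivation:
Simulating and comparing each generation to the original:
Gen 0 (original, given above): 6 live cells
Gen 1: 6 live cells, MATCHES original -> period = 1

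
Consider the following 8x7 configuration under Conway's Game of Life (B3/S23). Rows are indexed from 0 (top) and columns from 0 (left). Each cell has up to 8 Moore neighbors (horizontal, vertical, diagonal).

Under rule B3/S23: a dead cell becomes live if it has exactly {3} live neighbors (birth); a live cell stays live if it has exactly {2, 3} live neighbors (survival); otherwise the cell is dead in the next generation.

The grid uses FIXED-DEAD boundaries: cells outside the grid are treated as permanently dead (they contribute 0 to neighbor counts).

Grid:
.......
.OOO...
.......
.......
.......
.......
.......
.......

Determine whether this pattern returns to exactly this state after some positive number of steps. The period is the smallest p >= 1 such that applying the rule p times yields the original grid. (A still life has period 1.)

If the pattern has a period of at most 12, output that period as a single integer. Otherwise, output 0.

Answer: 2

Derivation:
Simulating and comparing each generation to the original:
Gen 0 (original, given above): 3 live cells
Gen 1: 3 live cells, differs from original
Gen 2: 3 live cells, MATCHES original -> period = 2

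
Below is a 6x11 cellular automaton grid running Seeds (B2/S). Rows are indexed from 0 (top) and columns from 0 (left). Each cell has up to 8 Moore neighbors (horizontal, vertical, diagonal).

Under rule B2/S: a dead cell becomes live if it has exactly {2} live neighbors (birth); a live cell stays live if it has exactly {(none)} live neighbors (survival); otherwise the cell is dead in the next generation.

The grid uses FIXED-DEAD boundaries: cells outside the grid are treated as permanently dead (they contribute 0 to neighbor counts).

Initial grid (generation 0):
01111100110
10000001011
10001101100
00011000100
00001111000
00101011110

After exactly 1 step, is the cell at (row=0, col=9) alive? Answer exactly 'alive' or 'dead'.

Simulating step by step:
Generation 0 (given above): 29 live cells
Generation 1: 7 live cells
10000011000
00000000000
01000000001
00000000010
00100000000
00000000000

Cell (0,9) at generation 1: 0 -> dead

Answer: dead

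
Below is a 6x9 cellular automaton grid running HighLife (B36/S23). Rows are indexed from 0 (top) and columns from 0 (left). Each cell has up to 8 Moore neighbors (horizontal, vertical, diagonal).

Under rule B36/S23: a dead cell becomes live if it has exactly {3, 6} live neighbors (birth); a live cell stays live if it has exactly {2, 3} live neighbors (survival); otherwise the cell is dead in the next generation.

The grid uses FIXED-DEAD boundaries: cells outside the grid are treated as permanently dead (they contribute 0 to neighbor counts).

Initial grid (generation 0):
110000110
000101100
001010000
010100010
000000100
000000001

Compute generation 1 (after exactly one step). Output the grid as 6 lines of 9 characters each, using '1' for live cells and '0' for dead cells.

Answer: 000001110
011111110
001011100
001100000
000000010
000000000

Derivation:
Simulating step by step:
Generation 0 (given above): 14 live cells
Generation 1: 17 live cells
(generation 1 grid is the final answer)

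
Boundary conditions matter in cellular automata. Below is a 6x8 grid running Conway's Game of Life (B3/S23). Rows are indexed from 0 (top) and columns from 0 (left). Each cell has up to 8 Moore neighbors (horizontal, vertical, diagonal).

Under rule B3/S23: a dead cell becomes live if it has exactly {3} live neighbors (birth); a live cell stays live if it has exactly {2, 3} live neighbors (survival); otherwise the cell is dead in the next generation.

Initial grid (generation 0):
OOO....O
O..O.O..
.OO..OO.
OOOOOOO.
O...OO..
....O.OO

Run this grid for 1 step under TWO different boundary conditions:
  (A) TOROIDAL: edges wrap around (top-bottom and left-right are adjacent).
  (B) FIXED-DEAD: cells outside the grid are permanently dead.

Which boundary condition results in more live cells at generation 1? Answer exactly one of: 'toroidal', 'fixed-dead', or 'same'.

Answer: toroidal

Derivation:
Under TOROIDAL boundary, generation 1:
.OOOOO..
...OOO..
........
O.......
O.O.....
...OO.O.
Population = 14

Under FIXED-DEAD boundary, generation 1:
OOO.....
O..OOO..
........
O.......
O.O....O
....O.O.
Population = 13

Comparison: toroidal=14, fixed-dead=13 -> toroidal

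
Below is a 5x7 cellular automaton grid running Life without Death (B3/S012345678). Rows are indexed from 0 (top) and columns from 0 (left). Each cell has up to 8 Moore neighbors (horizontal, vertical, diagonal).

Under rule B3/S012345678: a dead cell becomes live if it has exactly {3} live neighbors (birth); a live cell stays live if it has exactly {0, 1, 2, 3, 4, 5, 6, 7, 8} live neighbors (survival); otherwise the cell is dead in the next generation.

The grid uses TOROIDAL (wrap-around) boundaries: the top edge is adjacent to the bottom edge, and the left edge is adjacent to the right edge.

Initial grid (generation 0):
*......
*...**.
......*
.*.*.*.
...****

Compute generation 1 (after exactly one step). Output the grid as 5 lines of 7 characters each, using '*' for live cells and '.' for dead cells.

Simulating step by step:
Generation 0 (given above): 12 live cells
Generation 1: 18 live cells
(generation 1 grid is the final answer)

Answer: *..*...
*...**.
*.....*
****.*.
*.*****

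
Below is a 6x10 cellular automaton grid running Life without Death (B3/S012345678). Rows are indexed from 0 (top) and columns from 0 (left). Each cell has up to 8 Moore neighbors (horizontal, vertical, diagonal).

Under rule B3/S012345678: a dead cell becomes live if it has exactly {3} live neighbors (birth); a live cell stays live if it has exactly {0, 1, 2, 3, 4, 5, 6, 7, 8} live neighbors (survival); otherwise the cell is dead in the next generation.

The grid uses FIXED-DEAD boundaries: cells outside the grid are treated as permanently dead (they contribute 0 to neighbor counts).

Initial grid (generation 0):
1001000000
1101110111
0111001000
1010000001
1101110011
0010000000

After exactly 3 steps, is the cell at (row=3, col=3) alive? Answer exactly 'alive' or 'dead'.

Simulating step by step:
Generation 0 (given above): 25 live cells
Generation 1: 37 live cells
1111000010
1101111111
0111011101
1010010011
1101110011
0111100000
Generation 2: 42 live cells
1111011011
1101111111
0111011101
1010010011
1101110011
1111110000
Generation 3: 43 live cells
1111011011
1101111111
0111011101
1010010011
1101111011
1111110000

Cell (3,3) at generation 3: 0 -> dead

Answer: dead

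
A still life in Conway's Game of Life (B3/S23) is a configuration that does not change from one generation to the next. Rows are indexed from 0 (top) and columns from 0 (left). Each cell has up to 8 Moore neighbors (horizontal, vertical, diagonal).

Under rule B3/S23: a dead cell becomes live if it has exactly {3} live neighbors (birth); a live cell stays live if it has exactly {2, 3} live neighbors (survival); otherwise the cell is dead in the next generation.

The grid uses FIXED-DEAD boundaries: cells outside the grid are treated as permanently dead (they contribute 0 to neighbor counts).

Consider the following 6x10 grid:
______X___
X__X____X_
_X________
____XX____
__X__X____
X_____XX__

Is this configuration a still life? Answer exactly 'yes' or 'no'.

Compute generation 1 and compare to generation 0 (given above):
Generation 1:
__________
__________
____X_____
____XX____
____XX____
______X___
Cell (0,6) differs: gen0=1 vs gen1=0 -> NOT a still life.

Answer: no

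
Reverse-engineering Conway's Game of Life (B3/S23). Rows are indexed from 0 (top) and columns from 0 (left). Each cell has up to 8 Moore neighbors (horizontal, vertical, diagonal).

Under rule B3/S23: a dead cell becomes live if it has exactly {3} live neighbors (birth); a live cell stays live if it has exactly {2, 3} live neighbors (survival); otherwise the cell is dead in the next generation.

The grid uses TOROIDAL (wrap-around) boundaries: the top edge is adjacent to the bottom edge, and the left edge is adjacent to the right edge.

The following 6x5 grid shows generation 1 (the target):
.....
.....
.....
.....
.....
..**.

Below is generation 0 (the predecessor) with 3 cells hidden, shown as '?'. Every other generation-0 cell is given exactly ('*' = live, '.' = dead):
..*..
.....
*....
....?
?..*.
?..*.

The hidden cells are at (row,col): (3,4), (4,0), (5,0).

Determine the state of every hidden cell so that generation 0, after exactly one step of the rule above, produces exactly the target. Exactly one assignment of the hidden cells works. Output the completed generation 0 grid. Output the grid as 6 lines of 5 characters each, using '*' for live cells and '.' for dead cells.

Answer: ..*..
.....
*....
.....
...*.
...*.

Derivation:
Hidden generation-0 cells (in order): (3,4), (4,0), (5,0).
A hidden cell only influences target cells in its own 3x3 neighborhood. Try each of the 2^3 = 8 assignments, step the completed generation 0 forward once under B3/S23, and compare with the target:
  (3,4)=. (4,0)=. (5,0)=. -> step reproduces the target at every cell -> ACCEPT
  (3,4)=. (4,0)=. (5,0)=* -> step gives (4,4)='*' but target has '.' -> reject
  (3,4)=. (4,0)=* (5,0)=. -> step gives (3,4)='*' but target has '.' -> reject
  (3,4)=. (4,0)=* (5,0)=* -> step gives (3,4)='*' but target has '.' -> reject
  (3,4)=* (4,0)=. (5,0)=. -> step gives (3,4)='*' but target has '.' -> reject
  (3,4)=* (4,0)=. (5,0)=* -> step gives (3,4)='*' but target has '.' -> reject
  (3,4)=* (4,0)=* (5,0)=. -> step gives (3,0)='*' but target has '.' -> reject
  (3,4)=* (4,0)=* (5,0)=* -> step gives (3,0)='*' but target has '.' -> reject
Unique solution: (3,4)=dead, (4,0)=dead, (5,0)=dead.
Check: live-neighbor counts of every cell in the completed generation 0:
01121
12111
01001
11112
00212
01322
Applying B3/S23 to generation 0 with these counts gives:
.....
.....
.....
.....
.....
..**.
which matches the target exactly.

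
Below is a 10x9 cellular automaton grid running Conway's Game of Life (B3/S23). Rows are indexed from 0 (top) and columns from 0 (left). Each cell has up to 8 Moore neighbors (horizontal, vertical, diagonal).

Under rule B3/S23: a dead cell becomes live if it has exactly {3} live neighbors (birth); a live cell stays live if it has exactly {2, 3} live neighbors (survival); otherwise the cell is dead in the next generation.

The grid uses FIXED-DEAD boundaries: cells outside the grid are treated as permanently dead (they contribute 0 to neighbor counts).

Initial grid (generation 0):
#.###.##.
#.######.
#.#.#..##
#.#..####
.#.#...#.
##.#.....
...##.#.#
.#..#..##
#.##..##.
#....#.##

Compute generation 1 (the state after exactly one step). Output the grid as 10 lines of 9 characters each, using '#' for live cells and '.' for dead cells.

Simulating step by step:
Generation 0 (given above): 47 live cells
Generation 1: 34 live cells
(generation 1 grid is the final answer)

Answer: ..#....#.
#........
#.#......
#.#.##...
...##..##
##.#...#.
##.###..#
.#..#...#
#.####...
.#.....##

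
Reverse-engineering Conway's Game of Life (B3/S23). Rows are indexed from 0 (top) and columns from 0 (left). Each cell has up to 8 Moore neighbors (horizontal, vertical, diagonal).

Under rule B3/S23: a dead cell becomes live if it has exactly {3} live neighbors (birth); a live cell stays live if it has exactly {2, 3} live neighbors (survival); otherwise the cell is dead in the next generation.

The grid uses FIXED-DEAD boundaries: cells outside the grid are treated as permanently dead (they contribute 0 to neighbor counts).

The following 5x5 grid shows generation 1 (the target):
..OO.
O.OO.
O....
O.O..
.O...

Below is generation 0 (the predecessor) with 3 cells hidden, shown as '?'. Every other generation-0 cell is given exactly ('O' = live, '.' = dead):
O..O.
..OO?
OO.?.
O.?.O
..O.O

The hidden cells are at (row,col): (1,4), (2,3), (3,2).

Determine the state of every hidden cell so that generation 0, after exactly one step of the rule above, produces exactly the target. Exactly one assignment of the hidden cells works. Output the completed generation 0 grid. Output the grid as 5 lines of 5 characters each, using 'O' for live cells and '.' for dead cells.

Hidden generation-0 cells (in order): (1,4), (2,3), (3,2).
A hidden cell only influences target cells in its own 3x3 neighborhood. Try each of the 2^3 = 8 assignments, step the completed generation 0 forward once under B3/S23, and compare with the target:
  (1,4)=. (2,3)=. (3,2)=. -> step gives (2,1)='O' but target has '.' -> reject
  (1,4)=. (2,3)=. (3,2)=O -> step reproduces the target at every cell -> ACCEPT
  (1,4)=. (2,3)=O (3,2)=. -> step gives (1,2)='.' but target has 'O' -> reject
  (1,4)=. (2,3)=O (3,2)=O -> step gives (1,2)='.' but target has 'O' -> reject
  (1,4)=O (2,3)=. (3,2)=. -> step gives (0,4)='O' but target has '.' -> reject
  (1,4)=O (2,3)=. (3,2)=O -> step gives (0,4)='O' but target has '.' -> reject
  (1,4)=O (2,3)=O (3,2)=. -> step gives (0,4)='O' but target has '.' -> reject
  (1,4)=O (2,3)=O (3,2)=O -> step gives (0,4)='O' but target has '.' -> reject
Unique solution: (1,4)=dead, (2,3)=dead, (3,2)=live.
Check: live-neighbor counts of every cell in the completed generation 0:
02322
34322
24442
25241
13141
Applying B3/S23 to generation 0 with these counts gives:
..OO.
O.OO.
O....
O.O..
.O...
which matches the target exactly.

Answer: O..O.
..OO.
OO...
O.O.O
..O.O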